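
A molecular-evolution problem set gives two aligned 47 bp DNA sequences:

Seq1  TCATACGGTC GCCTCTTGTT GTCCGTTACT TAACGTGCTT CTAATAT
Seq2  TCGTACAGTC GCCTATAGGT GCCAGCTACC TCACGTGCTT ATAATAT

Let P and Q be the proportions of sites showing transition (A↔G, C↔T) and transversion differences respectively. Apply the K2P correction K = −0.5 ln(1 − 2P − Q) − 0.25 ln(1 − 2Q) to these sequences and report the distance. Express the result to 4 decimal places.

Mismatches occur at site 3 (A→G, transition), site 7 (G→A, transition), site 15 (C→A, transversion), site 17 (T→A, transversion), site 19 (T→G, transversion), site 22 (T→C, transition), site 24 (C→A, transversion), site 26 (T→C, transition), site 30 (T→C, transition), site 32 (A→C, transversion), site 41 (C→A, transversion).
Of the 11 differences, 5 transitions and 6 transversions over 47 sites: P = 5/47 = 0.106383, Q = 6/47 = 0.127660.
d = −0.5·ln(0.659574) − 0.25·ln(0.744680) = −0.5·(-0.416161) − 0.25·(-0.294801) = 0.2818.

0.2818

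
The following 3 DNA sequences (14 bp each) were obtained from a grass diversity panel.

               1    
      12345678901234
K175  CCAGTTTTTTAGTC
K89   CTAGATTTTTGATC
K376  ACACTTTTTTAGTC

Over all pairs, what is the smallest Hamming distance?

2

Pairwise Hamming distances:
  K175 vs K89: 4
  K175 vs K376: 2
  K89 vs K376: 6
The smallest is 2, between K175 and K376.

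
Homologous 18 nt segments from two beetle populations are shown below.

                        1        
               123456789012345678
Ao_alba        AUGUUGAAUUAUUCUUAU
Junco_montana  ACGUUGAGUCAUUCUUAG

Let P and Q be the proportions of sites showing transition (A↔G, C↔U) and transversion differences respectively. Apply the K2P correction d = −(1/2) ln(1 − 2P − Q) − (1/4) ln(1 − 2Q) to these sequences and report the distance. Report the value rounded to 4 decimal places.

Differing sites — 2:U/C (Ti); 8:A/G (Ti); 10:U/C (Ti); 18:U/G (Tv).
Of the 4 differences, 3 transitions and 1 transversion over 18 sites: P = 3/18 = 0.166667, Q = 1/18 = 0.055556.
d = −0.5·ln(0.611110) − 0.25·ln(0.888888) = −0.5·(-0.492478) − 0.25·(-0.117784) = 0.2757.

0.2757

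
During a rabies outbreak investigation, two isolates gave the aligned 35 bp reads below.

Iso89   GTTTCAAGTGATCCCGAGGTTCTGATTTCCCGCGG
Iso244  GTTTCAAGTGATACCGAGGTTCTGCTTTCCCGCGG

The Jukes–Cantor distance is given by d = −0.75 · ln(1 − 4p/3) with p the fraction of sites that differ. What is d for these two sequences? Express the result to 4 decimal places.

0.0594

The sequences differ at positions 13 (C/A), 25 (A/C).
p = 2/35 = 0.057143.
d = −0.75 · ln(1 − (4/3)·0.057143) = −0.75 · ln(0.923809) = −0.75 · (-0.079250) = 0.0594.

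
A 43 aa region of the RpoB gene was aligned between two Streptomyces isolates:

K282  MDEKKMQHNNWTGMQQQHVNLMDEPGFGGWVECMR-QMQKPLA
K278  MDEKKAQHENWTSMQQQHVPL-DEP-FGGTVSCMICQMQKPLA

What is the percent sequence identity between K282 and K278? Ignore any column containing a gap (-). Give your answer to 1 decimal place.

Excluding the 3 gap columns leaves 40 comparable sites.
Mismatches occur at site 6 (M↔A), site 9 (N↔E), site 13 (G↔S), site 20 (N↔P), site 30 (W↔T), site 32 (E↔S), site 35 (R↔I).
33 of the 40 comparable sites match, so the percent identity is 33/40 × 100 = 82.5%.

82.5%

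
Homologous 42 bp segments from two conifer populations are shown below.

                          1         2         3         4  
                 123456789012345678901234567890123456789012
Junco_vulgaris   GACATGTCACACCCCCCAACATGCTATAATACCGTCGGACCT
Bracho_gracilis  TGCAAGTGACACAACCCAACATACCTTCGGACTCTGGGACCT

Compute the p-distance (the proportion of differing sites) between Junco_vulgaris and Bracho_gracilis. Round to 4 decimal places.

0.3571

The sequences differ at positions 1 (G/T), 2 (A/G), 5 (T/A), 8 (C/G), 13 (C/A), 14 (C/A), 23 (G/A), 25 (T/C), 26 (A/T), 28 (A/C), 29 (A/G), 30 (T/G), 33 (C/T), 34 (G/C), 36 (C/G).
There are 15 differences over 42 sites, so p = 15/42 = 0.3571.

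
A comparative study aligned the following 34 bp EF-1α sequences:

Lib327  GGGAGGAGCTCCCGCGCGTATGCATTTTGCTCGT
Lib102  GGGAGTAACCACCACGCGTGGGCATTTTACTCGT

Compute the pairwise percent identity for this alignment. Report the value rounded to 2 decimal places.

The sequences differ at positions 6 (G/T), 8 (G/A), 10 (T/C), 11 (C/A), 14 (G/A), 20 (A/G), 21 (T/G), 29 (G/A).
26 of the 34 sites match, so the percent identity is 26/34 × 100 = 76.47%.

76.47%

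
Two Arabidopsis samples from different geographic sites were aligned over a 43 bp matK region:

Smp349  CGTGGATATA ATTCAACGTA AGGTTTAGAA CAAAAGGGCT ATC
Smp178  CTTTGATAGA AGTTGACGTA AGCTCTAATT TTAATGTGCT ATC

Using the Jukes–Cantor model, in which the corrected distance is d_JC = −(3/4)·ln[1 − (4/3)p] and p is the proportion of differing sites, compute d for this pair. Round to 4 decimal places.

Differing sites — 2:G/T; 4:G/T; 9:T/G; 12:T/G; 14:C/T; 15:A/G; 23:G/C; 25:T/C; 28:G/A; 29:A/T; 30:A/T; 31:C/T; 32:A/T; 35:A/T; 37:G/T.
p = 15/43 = 0.348837.
d = −0.75 · ln(1 − (4/3)·0.348837) = −0.75 · ln(0.534884) = −0.75 · (-0.625705) = 0.4693.

0.4693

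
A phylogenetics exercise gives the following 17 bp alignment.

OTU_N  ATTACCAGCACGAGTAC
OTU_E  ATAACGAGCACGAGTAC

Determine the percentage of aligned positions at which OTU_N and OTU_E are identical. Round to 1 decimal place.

88.2%

Differing sites — 3:T/A; 6:C/G.
15 of the 17 sites match, so the percent identity is 15/17 × 100 = 88.2%.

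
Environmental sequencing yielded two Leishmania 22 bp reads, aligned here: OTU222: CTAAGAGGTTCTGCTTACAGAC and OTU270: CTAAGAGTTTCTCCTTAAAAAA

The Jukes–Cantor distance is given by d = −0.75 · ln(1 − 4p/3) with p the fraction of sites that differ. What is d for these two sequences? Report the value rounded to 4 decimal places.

0.2708

Differing sites — 8:G/T; 13:G/C; 18:C/A; 20:G/A; 22:C/A.
p = 5/22 = 0.227273.
d = −0.75 · ln(1 − (4/3)·0.227273) = −0.75 · ln(0.696969) = −0.75 · (-0.361014) = 0.2708.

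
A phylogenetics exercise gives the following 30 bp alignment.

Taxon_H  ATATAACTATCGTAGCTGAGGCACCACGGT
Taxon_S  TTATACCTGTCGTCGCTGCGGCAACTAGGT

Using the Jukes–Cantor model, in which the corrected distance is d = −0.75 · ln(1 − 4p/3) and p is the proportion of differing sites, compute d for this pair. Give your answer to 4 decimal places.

The sequences differ at positions 1 (A/T), 6 (A/C), 9 (A/G), 14 (A/C), 19 (A/C), 24 (C/A), 26 (A/T), 27 (C/A).
p = 8/30 = 0.266667.
d = −0.75 · ln(1 − (4/3)·0.266667) = −0.75 · ln(0.644444) = −0.75 · (-0.439367) = 0.3295.

0.3295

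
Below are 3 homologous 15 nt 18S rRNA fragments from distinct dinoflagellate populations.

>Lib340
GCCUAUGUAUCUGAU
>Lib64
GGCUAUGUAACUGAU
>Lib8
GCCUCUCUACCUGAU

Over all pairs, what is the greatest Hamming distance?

4

Pairwise Hamming distances:
  Lib340 vs Lib64: 2
  Lib340 vs Lib8: 3
  Lib64 vs Lib8: 4
The largest is 4, between Lib64 and Lib8.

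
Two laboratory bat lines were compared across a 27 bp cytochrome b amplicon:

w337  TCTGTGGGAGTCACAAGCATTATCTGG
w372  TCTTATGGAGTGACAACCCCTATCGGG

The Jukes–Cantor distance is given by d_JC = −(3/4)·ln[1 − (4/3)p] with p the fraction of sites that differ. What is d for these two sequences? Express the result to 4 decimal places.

Mismatches occur at site 4 (G→T), site 5 (T→A), site 6 (G→T), site 12 (C→G), site 17 (G→C), site 19 (A→C), site 20 (T→C), site 25 (T→G).
p = 8/27 = 0.296296.
d = −0.75 · ln(1 − (4/3)·0.296296) = −0.75 · ln(0.604939) = −0.75 · (-0.502628) = 0.3770.

0.3770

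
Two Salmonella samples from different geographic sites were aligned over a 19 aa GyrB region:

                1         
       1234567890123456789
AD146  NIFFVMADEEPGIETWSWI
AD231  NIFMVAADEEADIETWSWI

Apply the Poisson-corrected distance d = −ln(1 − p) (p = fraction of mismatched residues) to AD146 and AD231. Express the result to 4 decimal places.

Mismatches occur at site 4 (F↔M), site 6 (M↔A), site 11 (P↔A), site 12 (G↔D).
p = 4/19 = 0.210526.
d = −ln(1 − 0.210526) = −ln(0.789474) = 0.2364.

0.2364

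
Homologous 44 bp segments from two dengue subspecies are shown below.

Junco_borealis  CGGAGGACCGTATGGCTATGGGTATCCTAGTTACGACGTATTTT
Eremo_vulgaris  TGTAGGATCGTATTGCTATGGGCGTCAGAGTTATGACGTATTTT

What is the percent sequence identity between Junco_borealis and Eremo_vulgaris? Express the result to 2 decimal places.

Differing sites — 1:C/T; 3:G/T; 8:C/T; 14:G/T; 23:T/C; 24:A/G; 27:C/A; 28:T/G; 34:C/T.
35 of the 44 sites match, so the percent identity is 35/44 × 100 = 79.55%.

79.55%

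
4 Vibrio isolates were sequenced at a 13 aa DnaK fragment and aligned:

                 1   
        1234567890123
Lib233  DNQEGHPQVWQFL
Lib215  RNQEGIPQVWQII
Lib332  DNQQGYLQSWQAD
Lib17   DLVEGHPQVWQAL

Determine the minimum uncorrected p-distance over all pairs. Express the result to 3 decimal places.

0.231

Pairwise Hamming distances:
  Lib233 vs Lib215: 4
  Lib233 vs Lib332: 6
  Lib233 vs Lib17: 3
  Lib215 vs Lib332: 7
  Lib215 vs Lib17: 6
  Lib332 vs Lib17: 7
The smallest is 3 mismatches, between Lib233 and Lib17; p = 3/13 = 0.231.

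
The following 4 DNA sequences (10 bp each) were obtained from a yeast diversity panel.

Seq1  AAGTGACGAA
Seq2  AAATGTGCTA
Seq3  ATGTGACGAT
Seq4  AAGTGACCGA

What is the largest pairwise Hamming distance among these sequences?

7

Pairwise Hamming distances:
  Seq1 vs Seq2: 5
  Seq1 vs Seq3: 2
  Seq1 vs Seq4: 2
  Seq2 vs Seq3: 7
  Seq2 vs Seq4: 4
  Seq3 vs Seq4: 4
The largest is 7, between Seq2 and Seq3.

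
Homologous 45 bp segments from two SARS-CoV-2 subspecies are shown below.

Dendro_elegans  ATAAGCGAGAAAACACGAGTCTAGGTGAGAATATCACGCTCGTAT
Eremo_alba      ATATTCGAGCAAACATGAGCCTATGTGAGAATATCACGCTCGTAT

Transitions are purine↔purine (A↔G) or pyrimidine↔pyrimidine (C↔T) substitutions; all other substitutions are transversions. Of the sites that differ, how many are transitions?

Differing sites — 4:A/T (Tv); 5:G/T (Tv); 10:A/C (Tv); 16:C/T (Ti); 20:T/C (Ti); 24:G/T (Tv).
Of the 6 differences, 2 transitions and 4 transversions, so the answer is 2.

2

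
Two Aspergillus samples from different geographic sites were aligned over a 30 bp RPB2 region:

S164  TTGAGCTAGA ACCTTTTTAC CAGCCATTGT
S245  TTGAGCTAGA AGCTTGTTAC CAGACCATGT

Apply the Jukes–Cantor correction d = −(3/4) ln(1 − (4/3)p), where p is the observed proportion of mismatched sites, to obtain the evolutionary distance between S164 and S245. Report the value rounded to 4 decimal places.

Mismatches occur at site 12 (C/G), site 16 (T/G), site 24 (C/A), site 26 (A/C), site 27 (T/A).
p = 5/30 = 0.166667.
d = −0.75 · ln(1 − (4/3)·0.166667) = −0.75 · ln(0.777777) = −0.75 · (-0.251315) = 0.1885.

0.1885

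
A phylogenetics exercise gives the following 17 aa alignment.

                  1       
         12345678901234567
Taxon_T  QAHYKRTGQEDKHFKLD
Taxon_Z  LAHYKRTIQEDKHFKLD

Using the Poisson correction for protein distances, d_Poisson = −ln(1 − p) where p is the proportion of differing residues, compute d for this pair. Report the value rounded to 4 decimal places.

The sequences differ at positions 1 (Q/L), 8 (G/I).
p = 2/17 = 0.117647.
d = −ln(1 − 0.117647) = −ln(0.882353) = 0.1252.

0.1252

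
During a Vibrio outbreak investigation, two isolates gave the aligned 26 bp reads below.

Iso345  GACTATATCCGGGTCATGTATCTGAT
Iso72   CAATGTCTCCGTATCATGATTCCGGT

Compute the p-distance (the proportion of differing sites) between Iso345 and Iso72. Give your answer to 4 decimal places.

0.3846

The sequences differ at positions 1 (G/C), 3 (C/A), 5 (A/G), 7 (A/C), 12 (G/T), 13 (G/A), 19 (T/A), 20 (A/T), 23 (T/C), 25 (A/G).
There are 10 differences over 26 sites, so p = 10/26 = 0.3846.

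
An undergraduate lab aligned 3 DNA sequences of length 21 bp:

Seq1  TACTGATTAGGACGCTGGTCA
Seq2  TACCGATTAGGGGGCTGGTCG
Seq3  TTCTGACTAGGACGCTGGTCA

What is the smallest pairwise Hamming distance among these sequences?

Pairwise Hamming distances:
  Seq1 vs Seq2: 4
  Seq1 vs Seq3: 2
  Seq2 vs Seq3: 6
The smallest is 2, between Seq1 and Seq3.

2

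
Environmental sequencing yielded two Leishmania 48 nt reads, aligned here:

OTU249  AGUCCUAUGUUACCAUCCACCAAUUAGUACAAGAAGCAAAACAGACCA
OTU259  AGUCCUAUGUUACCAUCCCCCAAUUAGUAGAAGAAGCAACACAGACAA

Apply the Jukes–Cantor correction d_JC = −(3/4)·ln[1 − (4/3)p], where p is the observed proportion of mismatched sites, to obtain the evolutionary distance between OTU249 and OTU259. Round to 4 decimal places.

0.0883

The sequences differ at positions 19 (A/C), 30 (C/G), 40 (A/C), 47 (C/A).
p = 4/48 = 0.083333.
d = −0.75 · ln(1 − (4/3)·0.083333) = −0.75 · ln(0.888889) = −0.75 · (-0.117783) = 0.0883.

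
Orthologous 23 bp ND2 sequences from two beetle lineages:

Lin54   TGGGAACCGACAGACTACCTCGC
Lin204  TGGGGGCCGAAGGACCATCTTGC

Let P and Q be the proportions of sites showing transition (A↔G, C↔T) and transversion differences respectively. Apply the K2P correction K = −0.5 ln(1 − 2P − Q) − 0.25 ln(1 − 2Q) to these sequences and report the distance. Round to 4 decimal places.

0.4392

The sequences differ at positions 5 (A/G, transition), 6 (A/G, transition), 11 (C/A, transversion), 12 (A/G, transition), 16 (T/C, transition), 18 (C/T, transition), 21 (C/T, transition).
Of the 7 differences, 6 transitions and 1 transversion over 23 sites: P = 6/23 = 0.260870, Q = 1/23 = 0.043478.
d = −0.5·ln(0.434782) − 0.25·ln(0.913044) = −0.5·(-0.832911) − 0.25·(-0.090971) = 0.4392.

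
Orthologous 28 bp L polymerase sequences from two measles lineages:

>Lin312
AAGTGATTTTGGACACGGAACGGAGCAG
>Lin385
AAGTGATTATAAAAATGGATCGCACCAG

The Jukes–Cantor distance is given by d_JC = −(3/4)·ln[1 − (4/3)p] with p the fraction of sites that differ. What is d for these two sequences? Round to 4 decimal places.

The sequences differ at positions 9 (T/A), 11 (G/A), 12 (G/A), 14 (C/A), 16 (C/T), 20 (A/T), 23 (G/C), 25 (G/C).
p = 8/28 = 0.285714.
d = −0.75 · ln(1 − (4/3)·0.285714) = −0.75 · ln(0.619048) = −0.75 · (-0.479572) = 0.3597.

0.3597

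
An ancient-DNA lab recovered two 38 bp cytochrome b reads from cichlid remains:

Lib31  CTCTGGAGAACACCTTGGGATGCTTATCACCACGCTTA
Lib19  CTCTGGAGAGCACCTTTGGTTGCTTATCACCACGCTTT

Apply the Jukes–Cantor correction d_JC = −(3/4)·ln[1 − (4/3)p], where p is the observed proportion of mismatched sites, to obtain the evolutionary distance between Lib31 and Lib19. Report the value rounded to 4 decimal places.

The sequences differ at positions 10 (A/G), 17 (G/T), 20 (A/T), 38 (A/T).
p = 4/38 = 0.105263.
d = −0.75 · ln(1 − (4/3)·0.105263) = −0.75 · ln(0.859649) = −0.75 · (-0.151231) = 0.1134.

0.1134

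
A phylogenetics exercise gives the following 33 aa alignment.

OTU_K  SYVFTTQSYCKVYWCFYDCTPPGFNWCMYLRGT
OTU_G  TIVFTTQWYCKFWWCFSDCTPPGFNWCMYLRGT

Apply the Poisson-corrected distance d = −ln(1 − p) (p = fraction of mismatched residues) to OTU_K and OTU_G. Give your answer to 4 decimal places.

The sequences differ at positions 1 (S/T), 2 (Y/I), 8 (S/W), 12 (V/F), 13 (Y/W), 17 (Y/S).
p = 6/33 = 0.181818.
d = −ln(1 − 0.181818) = −ln(0.818182) = 0.2007.

0.2007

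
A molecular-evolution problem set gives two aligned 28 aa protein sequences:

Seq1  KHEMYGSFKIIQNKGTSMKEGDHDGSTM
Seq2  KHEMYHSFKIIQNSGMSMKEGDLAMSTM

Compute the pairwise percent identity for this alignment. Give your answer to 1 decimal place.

78.6%

Mismatches occur at site 6 (G↔H), site 14 (K↔S), site 16 (T↔M), site 23 (H↔L), site 24 (D↔A), site 25 (G↔M).
22 of the 28 sites match, so the percent identity is 22/28 × 100 = 78.6%.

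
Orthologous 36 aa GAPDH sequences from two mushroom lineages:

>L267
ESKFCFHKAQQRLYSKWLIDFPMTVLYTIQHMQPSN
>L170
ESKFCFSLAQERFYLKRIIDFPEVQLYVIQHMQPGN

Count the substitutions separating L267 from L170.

12

Mismatches occur at site 7 (H/S), site 8 (K/L), site 11 (Q/E), site 13 (L/F), site 15 (S/L), site 17 (W/R), site 18 (L/I), site 23 (M/E), site 24 (T/V), site 25 (V/Q), site 28 (T/V), site 35 (S/G).
That gives 12 mismatches out of 36 aligned sites, so the Hamming distance is 12.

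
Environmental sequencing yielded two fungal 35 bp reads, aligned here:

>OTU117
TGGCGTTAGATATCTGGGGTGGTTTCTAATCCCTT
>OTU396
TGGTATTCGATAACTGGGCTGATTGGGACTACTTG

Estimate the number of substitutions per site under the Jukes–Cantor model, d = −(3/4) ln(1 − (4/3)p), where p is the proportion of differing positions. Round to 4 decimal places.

Mismatches occur at site 4 (C/T), site 5 (G/A), site 8 (A/C), site 13 (T/A), site 19 (G/C), site 22 (G/A), site 25 (T/G), site 26 (C/G), site 27 (T/G), site 29 (A/C), site 31 (C/A), site 33 (C/T), site 35 (T/G).
p = 13/35 = 0.371429.
d = −0.75 · ln(1 − (4/3)·0.371429) = −0.75 · ln(0.504761) = −0.75 · (-0.683670) = 0.5128.

0.5128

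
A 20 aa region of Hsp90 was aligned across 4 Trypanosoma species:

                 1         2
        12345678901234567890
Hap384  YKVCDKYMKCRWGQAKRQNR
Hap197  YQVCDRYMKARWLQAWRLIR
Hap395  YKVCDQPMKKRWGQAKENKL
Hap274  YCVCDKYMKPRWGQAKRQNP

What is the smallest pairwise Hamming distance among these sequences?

3

Pairwise Hamming distances:
  Hap384 vs Hap197: 7
  Hap384 vs Hap395: 7
  Hap384 vs Hap274: 3
  Hap197 vs Hap395: 10
  Hap197 vs Hap274: 8
  Hap395 vs Hap274: 8
The smallest is 3, between Hap384 and Hap274.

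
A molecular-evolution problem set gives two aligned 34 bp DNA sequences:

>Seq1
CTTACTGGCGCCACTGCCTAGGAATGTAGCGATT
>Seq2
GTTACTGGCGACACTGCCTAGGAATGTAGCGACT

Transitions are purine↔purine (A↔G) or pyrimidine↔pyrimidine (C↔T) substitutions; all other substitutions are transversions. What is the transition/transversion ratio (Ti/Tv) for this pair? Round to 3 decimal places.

Differing sites — 1:C/G (Tv); 11:C/A (Tv); 33:T/C (Ti).
Of the 3 differences, 1 transition and 2 transversions, so Ti/Tv = 1/2 = 0.500.

0.500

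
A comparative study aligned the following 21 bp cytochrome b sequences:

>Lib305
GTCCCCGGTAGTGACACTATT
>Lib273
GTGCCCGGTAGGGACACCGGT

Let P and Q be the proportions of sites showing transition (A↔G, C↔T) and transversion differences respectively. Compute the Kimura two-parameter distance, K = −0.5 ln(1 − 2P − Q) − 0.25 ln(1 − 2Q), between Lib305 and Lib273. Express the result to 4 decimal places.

0.2869

Mismatches occur at site 3 (C→G, transversion), site 12 (T→G, transversion), site 18 (T→C, transition), site 19 (A→G, transition), site 20 (T→G, transversion).
Of the 5 differences, 2 transitions and 3 transversions over 21 sites: P = 2/21 = 0.095238, Q = 3/21 = 0.142857.
d = −0.5·ln(0.666667) − 0.25·ln(0.714286) = −0.5·(-0.405465) − 0.25·(-0.336472) = 0.2869.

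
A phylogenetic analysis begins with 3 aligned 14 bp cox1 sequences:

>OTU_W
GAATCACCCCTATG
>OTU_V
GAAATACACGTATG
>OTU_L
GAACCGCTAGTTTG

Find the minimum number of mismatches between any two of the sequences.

Pairwise Hamming distances:
  OTU_W vs OTU_V: 4
  OTU_W vs OTU_L: 6
  OTU_V vs OTU_L: 6
The smallest is 4, between OTU_W and OTU_V.

4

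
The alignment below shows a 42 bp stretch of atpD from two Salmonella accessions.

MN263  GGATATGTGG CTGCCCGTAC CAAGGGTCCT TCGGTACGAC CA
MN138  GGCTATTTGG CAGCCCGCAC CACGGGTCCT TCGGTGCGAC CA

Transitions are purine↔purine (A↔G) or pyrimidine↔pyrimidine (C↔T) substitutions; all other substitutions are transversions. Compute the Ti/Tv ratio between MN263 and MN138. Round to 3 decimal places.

The sequences differ at positions 3 (A/C, transversion), 7 (G/T, transversion), 12 (T/A, transversion), 18 (T/C, transition), 23 (A/C, transversion), 36 (A/G, transition).
Of the 6 differences, 2 transitions and 4 transversions, so Ti/Tv = 2/4 = 0.500.

0.500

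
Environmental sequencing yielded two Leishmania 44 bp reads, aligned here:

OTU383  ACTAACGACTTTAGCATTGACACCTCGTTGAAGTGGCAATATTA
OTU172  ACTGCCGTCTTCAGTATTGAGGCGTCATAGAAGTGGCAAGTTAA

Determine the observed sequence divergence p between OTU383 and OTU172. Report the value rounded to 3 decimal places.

Differing sites — 4:A/G; 5:A/C; 8:A/T; 12:T/C; 15:C/T; 21:C/G; 22:A/G; 24:C/G; 27:G/A; 29:T/A; 40:T/G; 41:A/T; 43:T/A.
There are 13 differences over 44 sites, so p = 13/44 = 0.295.

0.295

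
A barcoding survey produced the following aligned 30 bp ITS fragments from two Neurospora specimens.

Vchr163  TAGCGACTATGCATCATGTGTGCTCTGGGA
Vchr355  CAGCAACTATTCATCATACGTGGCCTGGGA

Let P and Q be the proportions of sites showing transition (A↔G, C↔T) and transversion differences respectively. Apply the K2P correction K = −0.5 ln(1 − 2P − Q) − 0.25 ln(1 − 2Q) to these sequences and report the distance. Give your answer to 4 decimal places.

Mismatches occur at site 1 (T↔C, transition), site 5 (G↔A, transition), site 11 (G↔T, transversion), site 18 (G↔A, transition), site 19 (T↔C, transition), site 23 (C↔G, transversion), site 24 (T↔C, transition).
Of the 7 differences, 5 transitions and 2 transversions over 30 sites: P = 5/30 = 0.166667, Q = 2/30 = 0.066667.
d = −0.5·ln(0.599999) − 0.25·ln(0.866666) = −0.5·(-0.510827) − 0.25·(-0.143102) = 0.2912.

0.2912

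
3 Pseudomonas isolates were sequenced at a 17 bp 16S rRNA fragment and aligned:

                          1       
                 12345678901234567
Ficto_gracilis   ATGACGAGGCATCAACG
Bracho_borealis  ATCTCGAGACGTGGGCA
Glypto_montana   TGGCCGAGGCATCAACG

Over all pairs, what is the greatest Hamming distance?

10

Pairwise Hamming distances:
  Ficto_gracilis vs Bracho_borealis: 8
  Ficto_gracilis vs Glypto_montana: 3
  Bracho_borealis vs Glypto_montana: 10
The largest is 10, between Bracho_borealis and Glypto_montana.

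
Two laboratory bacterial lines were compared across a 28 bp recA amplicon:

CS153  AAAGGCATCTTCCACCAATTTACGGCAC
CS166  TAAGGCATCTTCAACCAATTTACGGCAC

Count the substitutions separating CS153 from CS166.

2

The sequences differ at positions 1 (A/T), 13 (C/A).
That gives 2 mismatches out of 28 aligned sites, so the Hamming distance is 2.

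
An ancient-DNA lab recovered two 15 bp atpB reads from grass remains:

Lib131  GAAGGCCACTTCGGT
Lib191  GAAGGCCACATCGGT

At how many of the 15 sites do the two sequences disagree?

The sequences differ at position 10 (T/A).
That gives 1 mismatch out of 15 aligned sites, so the Hamming distance is 1.

1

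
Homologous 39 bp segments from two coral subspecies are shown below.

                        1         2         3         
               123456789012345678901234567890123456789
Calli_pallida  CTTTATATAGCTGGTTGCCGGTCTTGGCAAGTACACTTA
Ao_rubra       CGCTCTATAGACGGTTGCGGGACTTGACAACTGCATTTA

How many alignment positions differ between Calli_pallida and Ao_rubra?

11

Mismatches occur at site 2 (T/G), site 3 (T/C), site 5 (A/C), site 11 (C/A), site 12 (T/C), site 19 (C/G), site 22 (T/A), site 27 (G/A), site 31 (G/C), site 33 (A/G), site 36 (C/T).
That gives 11 mismatches out of 39 aligned sites, so the Hamming distance is 11.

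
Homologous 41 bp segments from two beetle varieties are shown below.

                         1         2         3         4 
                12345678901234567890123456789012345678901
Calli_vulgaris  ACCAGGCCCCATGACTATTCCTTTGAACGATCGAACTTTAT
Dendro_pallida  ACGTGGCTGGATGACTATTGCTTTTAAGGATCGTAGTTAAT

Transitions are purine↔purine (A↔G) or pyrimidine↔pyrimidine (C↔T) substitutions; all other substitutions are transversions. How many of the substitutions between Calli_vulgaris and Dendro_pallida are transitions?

The sequences differ at positions 3 (C/G, transversion), 4 (A/T, transversion), 8 (C/T, transition), 9 (C/G, transversion), 10 (C/G, transversion), 20 (C/G, transversion), 25 (G/T, transversion), 28 (C/G, transversion), 34 (A/T, transversion), 36 (C/G, transversion), 39 (T/A, transversion).
Of the 11 differences, 1 transition and 10 transversions, so the answer is 1.

1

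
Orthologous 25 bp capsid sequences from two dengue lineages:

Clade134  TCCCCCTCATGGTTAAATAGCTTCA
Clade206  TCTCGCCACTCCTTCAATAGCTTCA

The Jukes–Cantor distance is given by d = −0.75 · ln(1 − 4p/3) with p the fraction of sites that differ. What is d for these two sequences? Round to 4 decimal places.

Mismatches occur at site 3 (C/T), site 5 (C/G), site 7 (T/C), site 8 (C/A), site 9 (A/C), site 11 (G/C), site 12 (G/C), site 15 (A/C).
p = 8/25 = 0.320000.
d = −0.75 · ln(1 − (4/3)·0.320000) = −0.75 · ln(0.573333) = −0.75 · (-0.556289) = 0.4172.

0.4172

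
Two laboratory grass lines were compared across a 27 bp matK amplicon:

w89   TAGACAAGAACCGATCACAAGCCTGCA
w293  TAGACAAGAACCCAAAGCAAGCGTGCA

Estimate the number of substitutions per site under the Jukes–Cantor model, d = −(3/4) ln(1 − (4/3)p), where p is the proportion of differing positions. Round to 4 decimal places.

0.2127

Mismatches occur at site 13 (G↔C), site 15 (T↔A), site 16 (C↔A), site 17 (A↔G), site 23 (C↔G).
p = 5/27 = 0.185185.
d = −0.75 · ln(1 − (4/3)·0.185185) = −0.75 · ln(0.753087) = −0.75 · (-0.283575) = 0.2127.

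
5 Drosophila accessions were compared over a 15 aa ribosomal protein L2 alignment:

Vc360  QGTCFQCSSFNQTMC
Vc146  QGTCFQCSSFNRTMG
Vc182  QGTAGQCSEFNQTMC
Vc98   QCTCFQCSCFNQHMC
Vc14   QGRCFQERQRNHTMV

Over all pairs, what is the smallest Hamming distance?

Pairwise Hamming distances:
  Vc360 vs Vc146: 2
  Vc360 vs Vc182: 3
  Vc360 vs Vc98: 3
  Vc360 vs Vc14: 7
  Vc146 vs Vc182: 5
  Vc146 vs Vc98: 5
  Vc146 vs Vc14: 7
  Vc182 vs Vc98: 5
  Vc182 vs Vc14: 9
  Vc98 vs Vc14: 9
The smallest is 2, between Vc360 and Vc146.

2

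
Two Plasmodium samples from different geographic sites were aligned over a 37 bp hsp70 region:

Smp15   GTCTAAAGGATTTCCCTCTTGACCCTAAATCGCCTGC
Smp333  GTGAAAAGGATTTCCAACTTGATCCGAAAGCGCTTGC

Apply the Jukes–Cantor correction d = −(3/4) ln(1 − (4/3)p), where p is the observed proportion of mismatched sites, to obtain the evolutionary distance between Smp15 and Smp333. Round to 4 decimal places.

0.2551

The sequences differ at positions 3 (C/G), 4 (T/A), 16 (C/A), 17 (T/A), 23 (C/T), 26 (T/G), 30 (T/G), 34 (C/T).
p = 8/37 = 0.216216.
d = −0.75 · ln(1 − (4/3)·0.216216) = −0.75 · ln(0.711712) = −0.75 · (-0.340082) = 0.2551.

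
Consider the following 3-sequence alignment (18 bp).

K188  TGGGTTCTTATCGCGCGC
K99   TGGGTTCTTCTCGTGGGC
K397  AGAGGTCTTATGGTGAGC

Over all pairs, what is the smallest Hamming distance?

3

Pairwise Hamming distances:
  K188 vs K99: 3
  K188 vs K397: 6
  K99 vs K397: 6
The smallest is 3, between K188 and K99.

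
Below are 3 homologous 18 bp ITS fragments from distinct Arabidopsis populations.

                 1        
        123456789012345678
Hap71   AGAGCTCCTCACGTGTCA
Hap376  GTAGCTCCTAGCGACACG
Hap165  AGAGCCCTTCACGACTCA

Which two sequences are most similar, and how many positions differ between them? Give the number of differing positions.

Pairwise Hamming distances:
  Hap71 vs Hap376: 8
  Hap71 vs Hap165: 4
  Hap376 vs Hap165: 8
The smallest is 4, between Hap71 and Hap165.

4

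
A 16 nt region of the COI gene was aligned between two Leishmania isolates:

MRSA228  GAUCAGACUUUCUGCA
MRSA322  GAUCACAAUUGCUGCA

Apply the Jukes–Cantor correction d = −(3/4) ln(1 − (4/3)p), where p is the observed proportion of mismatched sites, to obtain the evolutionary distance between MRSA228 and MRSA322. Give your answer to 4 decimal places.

0.2158

The sequences differ at positions 6 (G/C), 8 (C/A), 11 (U/G).
p = 3/16 = 0.187500.
d = −0.75 · ln(1 − (4/3)·0.187500) = −0.75 · ln(0.750000) = −0.75 · (-0.287682) = 0.2158.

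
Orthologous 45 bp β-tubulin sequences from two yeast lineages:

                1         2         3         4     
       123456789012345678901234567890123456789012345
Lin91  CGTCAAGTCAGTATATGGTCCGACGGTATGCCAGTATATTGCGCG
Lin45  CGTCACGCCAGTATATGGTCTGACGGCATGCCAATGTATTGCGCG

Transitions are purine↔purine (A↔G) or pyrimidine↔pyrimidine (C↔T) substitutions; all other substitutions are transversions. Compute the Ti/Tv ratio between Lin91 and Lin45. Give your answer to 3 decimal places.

Differing sites — 6:A/C (Tv); 8:T/C (Ti); 21:C/T (Ti); 27:T/C (Ti); 34:G/A (Ti); 36:A/G (Ti).
Of the 6 differences, 5 transitions and 1 transversion, so Ti/Tv = 5/1 = 5.000.

5.000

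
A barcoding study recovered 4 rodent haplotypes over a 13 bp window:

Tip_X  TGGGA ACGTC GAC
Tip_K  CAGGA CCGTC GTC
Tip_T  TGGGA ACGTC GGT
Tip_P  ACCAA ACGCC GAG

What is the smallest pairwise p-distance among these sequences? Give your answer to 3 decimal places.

Pairwise Hamming distances:
  Tip_X vs Tip_K: 4
  Tip_X vs Tip_T: 2
  Tip_X vs Tip_P: 6
  Tip_K vs Tip_T: 5
  Tip_K vs Tip_P: 8
  Tip_T vs Tip_P: 7
The smallest is 2 mismatches, between Tip_X and Tip_T; p = 2/13 = 0.154.

0.154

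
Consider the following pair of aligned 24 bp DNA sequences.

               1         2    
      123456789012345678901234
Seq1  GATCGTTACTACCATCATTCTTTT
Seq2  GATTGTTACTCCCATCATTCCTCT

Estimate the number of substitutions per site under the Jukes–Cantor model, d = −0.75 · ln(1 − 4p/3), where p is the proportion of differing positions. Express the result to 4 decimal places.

0.1885

Differing sites — 4:C/T; 11:A/C; 21:T/C; 23:T/C.
p = 4/24 = 0.166667.
d = −0.75 · ln(1 − (4/3)·0.166667) = −0.75 · ln(0.777777) = −0.75 · (-0.251315) = 0.1885.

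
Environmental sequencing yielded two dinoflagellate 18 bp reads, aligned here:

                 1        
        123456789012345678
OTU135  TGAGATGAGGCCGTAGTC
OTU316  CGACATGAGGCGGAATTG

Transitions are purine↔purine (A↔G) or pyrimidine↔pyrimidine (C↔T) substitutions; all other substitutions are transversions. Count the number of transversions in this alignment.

Differing sites — 1:T/C (Ti); 4:G/C (Tv); 12:C/G (Tv); 14:T/A (Tv); 16:G/T (Tv); 18:C/G (Tv).
Of the 6 differences, 1 transition and 5 transversions, so the answer is 5.

5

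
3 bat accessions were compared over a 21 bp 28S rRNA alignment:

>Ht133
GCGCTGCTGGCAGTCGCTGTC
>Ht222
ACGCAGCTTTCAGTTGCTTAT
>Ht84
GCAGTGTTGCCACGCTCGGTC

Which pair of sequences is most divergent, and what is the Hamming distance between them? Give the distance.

15

Pairwise Hamming distances:
  Ht133 vs Ht222: 8
  Ht133 vs Ht84: 8
  Ht222 vs Ht84: 15
The largest is 15, between Ht222 and Ht84.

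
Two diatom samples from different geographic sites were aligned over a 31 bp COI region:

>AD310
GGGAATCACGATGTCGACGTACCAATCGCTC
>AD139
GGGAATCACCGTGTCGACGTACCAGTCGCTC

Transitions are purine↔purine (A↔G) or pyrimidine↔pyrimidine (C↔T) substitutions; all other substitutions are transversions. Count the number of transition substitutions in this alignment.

The sequences differ at positions 10 (G/C, transversion), 11 (A/G, transition), 25 (A/G, transition).
Of the 3 differences, 2 transitions and 1 transversion, so the answer is 2.

2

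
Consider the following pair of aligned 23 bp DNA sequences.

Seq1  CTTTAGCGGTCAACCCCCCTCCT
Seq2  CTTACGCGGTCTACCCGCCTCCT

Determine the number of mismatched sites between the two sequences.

4

The sequences differ at positions 4 (T/A), 5 (A/C), 12 (A/T), 17 (C/G).
That gives 4 mismatches out of 23 aligned sites, so the Hamming distance is 4.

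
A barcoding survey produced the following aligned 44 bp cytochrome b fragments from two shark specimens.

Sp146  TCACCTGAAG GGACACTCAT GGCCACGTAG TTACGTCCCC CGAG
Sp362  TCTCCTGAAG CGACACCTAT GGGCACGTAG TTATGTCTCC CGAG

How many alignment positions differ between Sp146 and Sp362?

Differing sites — 3:A/T; 11:G/C; 17:T/C; 18:C/T; 23:C/G; 34:C/T; 38:C/T.
That gives 7 mismatches out of 44 aligned sites, so the Hamming distance is 7.

7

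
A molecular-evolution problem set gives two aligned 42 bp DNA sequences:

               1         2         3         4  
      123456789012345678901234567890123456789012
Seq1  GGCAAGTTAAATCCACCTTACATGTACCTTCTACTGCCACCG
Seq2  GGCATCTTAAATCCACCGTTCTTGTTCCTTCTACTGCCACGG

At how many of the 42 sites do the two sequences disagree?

7

The sequences differ at positions 5 (A/T), 6 (G/C), 18 (T/G), 20 (A/T), 22 (A/T), 26 (A/T), 41 (C/G).
That gives 7 mismatches out of 42 aligned sites, so the Hamming distance is 7.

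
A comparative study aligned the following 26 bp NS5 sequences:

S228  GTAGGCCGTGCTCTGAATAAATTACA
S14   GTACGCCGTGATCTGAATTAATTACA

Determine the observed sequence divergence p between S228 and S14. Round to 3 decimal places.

0.115

The sequences differ at positions 4 (G/C), 11 (C/A), 19 (A/T).
There are 3 differences over 26 sites, so p = 3/26 = 0.115.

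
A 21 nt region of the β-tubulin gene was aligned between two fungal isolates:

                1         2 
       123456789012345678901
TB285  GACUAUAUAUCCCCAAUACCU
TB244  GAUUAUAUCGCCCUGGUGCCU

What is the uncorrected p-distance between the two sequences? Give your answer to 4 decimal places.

Differing sites — 3:C/U; 9:A/C; 10:U/G; 14:C/U; 15:A/G; 16:A/G; 18:A/G.
There are 7 differences over 21 sites, so p = 7/21 = 0.3333.

0.3333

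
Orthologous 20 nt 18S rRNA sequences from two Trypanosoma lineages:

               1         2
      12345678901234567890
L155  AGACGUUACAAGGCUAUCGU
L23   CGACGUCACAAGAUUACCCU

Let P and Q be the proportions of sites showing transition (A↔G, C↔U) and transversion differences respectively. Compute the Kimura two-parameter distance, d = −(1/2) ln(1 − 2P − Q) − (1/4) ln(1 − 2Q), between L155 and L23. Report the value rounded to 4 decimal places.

0.4024

Mismatches occur at site 1 (A→C, transversion), site 7 (U→C, transition), site 13 (G→A, transition), site 14 (C→U, transition), site 17 (U→C, transition), site 19 (G→C, transversion).
Of the 6 differences, 4 transitions and 2 transversions over 20 sites: P = 4/20 = 0.200000, Q = 2/20 = 0.100000.
d = −0.5·ln(0.500000) − 0.25·ln(0.800000) = −0.5·(-0.693147) − 0.25·(-0.223144) = 0.4024.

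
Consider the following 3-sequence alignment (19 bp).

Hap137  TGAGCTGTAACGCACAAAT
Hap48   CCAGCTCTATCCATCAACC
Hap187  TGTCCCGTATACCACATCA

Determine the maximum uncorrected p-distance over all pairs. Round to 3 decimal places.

0.579

Pairwise Hamming distances:
  Hap137 vs Hap48: 9
  Hap137 vs Hap187: 9
  Hap48 vs Hap187: 11
The largest is 11 mismatches, between Hap48 and Hap187; p = 11/19 = 0.579.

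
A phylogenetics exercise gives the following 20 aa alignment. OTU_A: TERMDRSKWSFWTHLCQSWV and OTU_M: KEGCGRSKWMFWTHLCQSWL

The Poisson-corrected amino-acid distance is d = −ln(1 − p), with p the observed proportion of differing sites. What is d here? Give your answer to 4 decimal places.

The sequences differ at positions 1 (T/K), 3 (R/G), 4 (M/C), 5 (D/G), 10 (S/M), 20 (V/L).
p = 6/20 = 0.300000.
d = −ln(1 − 0.300000) = −ln(0.700000) = 0.3567.

0.3567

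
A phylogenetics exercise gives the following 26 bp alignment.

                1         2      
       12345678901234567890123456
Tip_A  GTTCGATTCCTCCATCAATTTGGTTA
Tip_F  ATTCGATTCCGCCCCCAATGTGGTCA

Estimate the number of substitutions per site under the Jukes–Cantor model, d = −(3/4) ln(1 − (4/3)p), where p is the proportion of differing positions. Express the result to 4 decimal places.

0.2758

Differing sites — 1:G/A; 11:T/G; 14:A/C; 15:T/C; 20:T/G; 25:T/C.
p = 6/26 = 0.230769.
d = −0.75 · ln(1 − (4/3)·0.230769) = −0.75 · ln(0.692308) = −0.75 · (-0.367724) = 0.2758.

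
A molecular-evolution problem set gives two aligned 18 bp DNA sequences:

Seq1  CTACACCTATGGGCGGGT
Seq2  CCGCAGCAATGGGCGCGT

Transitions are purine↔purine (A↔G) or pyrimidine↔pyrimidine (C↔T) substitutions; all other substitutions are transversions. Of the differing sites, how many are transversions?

Mismatches occur at site 2 (T↔C, transition), site 3 (A↔G, transition), site 6 (C↔G, transversion), site 8 (T↔A, transversion), site 16 (G↔C, transversion).
Of the 5 differences, 2 transitions and 3 transversions, so the answer is 3.

3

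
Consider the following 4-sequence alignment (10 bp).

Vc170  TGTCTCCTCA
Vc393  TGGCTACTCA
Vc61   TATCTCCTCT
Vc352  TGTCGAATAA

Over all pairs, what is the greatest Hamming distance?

6

Pairwise Hamming distances:
  Vc170 vs Vc393: 2
  Vc170 vs Vc61: 2
  Vc170 vs Vc352: 4
  Vc393 vs Vc61: 4
  Vc393 vs Vc352: 4
  Vc61 vs Vc352: 6
The largest is 6, between Vc61 and Vc352.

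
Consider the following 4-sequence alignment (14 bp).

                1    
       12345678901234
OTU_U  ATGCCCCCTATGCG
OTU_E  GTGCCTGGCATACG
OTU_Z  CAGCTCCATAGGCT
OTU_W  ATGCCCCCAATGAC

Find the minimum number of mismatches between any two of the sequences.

3

Pairwise Hamming distances:
  OTU_U vs OTU_E: 6
  OTU_U vs OTU_Z: 6
  OTU_U vs OTU_W: 3
  OTU_E vs OTU_Z: 10
  OTU_E vs OTU_W: 8
  OTU_Z vs OTU_W: 8
The smallest is 3, between OTU_U and OTU_W.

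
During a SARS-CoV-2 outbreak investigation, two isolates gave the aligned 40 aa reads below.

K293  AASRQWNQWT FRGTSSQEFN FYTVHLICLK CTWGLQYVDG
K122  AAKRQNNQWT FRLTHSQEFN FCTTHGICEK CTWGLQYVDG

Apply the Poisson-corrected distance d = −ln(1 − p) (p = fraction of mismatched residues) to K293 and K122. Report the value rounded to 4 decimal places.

Mismatches occur at site 3 (S/K), site 6 (W/N), site 13 (G/L), site 15 (S/H), site 22 (Y/C), site 24 (V/T), site 26 (L/G), site 29 (L/E).
p = 8/40 = 0.200000.
d = −ln(1 − 0.200000) = −ln(0.800000) = 0.2231.

0.2231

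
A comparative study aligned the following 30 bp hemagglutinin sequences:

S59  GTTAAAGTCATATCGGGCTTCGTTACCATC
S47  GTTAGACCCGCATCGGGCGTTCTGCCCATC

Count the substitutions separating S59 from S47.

10

Differing sites — 5:A/G; 7:G/C; 8:T/C; 10:A/G; 11:T/C; 19:T/G; 21:C/T; 22:G/C; 24:T/G; 25:A/C.
That gives 10 mismatches out of 30 aligned sites, so the Hamming distance is 10.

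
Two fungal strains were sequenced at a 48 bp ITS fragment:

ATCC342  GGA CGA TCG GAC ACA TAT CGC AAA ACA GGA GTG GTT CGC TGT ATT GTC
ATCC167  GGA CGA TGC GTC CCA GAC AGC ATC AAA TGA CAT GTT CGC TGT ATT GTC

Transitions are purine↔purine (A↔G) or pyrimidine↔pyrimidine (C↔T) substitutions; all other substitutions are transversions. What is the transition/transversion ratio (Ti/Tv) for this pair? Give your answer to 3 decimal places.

0.077

Differing sites — 8:C/G (Tv); 9:G/C (Tv); 11:A/T (Tv); 13:A/C (Tv); 16:T/G (Tv); 18:T/C (Ti); 19:C/A (Tv); 23:A/T (Tv); 24:A/C (Tv); 26:C/A (Tv); 28:G/T (Tv); 31:G/C (Tv); 32:T/A (Tv); 33:G/T (Tv).
Of the 14 differences, 1 transition and 13 transversions, so Ti/Tv = 1/13 = 0.077.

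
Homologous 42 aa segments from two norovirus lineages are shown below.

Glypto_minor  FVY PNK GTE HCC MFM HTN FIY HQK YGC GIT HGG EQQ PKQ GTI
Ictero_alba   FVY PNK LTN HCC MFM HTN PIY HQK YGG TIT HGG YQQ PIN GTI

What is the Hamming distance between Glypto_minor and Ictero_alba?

Differing sites — 7:G/L; 9:E/N; 19:F/P; 27:C/G; 28:G/T; 34:E/Y; 38:K/I; 39:Q/N.
That gives 8 mismatches out of 42 aligned sites, so the Hamming distance is 8.

8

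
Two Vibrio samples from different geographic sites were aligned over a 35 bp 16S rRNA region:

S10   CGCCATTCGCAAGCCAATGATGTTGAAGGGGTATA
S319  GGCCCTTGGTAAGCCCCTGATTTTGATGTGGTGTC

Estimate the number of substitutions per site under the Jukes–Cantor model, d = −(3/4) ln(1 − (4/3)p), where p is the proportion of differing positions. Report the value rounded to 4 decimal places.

0.4073

Differing sites — 1:C/G; 5:A/C; 8:C/G; 10:C/T; 16:A/C; 17:A/C; 22:G/T; 27:A/T; 29:G/T; 33:A/G; 35:A/C.
p = 11/35 = 0.314286.
d = −0.75 · ln(1 − (4/3)·0.314286) = −0.75 · ln(0.580952) = −0.75 · (-0.543087) = 0.4073.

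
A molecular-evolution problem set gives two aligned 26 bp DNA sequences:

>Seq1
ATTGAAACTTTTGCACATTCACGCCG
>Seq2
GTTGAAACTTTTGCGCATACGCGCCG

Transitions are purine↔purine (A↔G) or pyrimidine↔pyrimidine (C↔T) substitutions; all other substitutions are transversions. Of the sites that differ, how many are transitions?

3

Differing sites — 1:A/G (Ti); 15:A/G (Ti); 19:T/A (Tv); 21:A/G (Ti).
Of the 4 differences, 3 transitions and 1 transversion, so the answer is 3.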